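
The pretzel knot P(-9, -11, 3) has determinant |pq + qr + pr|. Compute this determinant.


Step 1: Compute pq + qr + pr.
pq = (-9)*(-11) = 99
qr = (-11)*3 = -33
pr = (-9)*3 = -27
pq + qr + pr = 99 + (-33) + (-27) = 39
Step 2: Take absolute value.
det(P(-9,-11,3)) = |39| = 39

39


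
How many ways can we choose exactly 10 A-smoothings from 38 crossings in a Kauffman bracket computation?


We choose which 10 of 38 crossings get A-smoothings.
C(38, 10) = 38! / (10! * 28!)
= 472733756

472733756


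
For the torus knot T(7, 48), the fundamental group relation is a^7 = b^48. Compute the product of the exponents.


The relation is a^7 = b^48.
Product of exponents = 7 * 48
= 336

336


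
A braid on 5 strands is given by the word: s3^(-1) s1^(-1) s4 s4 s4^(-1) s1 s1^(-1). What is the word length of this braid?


The word length counts the number of generators (including inverses).
Listing each generator: s3^(-1), s1^(-1), s4, s4, s4^(-1), s1, s1^(-1)
There are 7 generators in this braid word.

7


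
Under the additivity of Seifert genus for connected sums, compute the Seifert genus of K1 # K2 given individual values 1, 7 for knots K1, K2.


The Seifert genus is additive under connected sum.
Seifert genus(K1 # K2) = (1) + (7)
= 8

8


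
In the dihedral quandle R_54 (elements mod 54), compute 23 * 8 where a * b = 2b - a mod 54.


23 * 8 = 2*8 - 23 mod 54
= 16 - 23 mod 54
= -7 mod 54 = 47

47


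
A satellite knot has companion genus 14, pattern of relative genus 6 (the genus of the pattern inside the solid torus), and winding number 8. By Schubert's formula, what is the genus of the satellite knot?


Schubert: g(satellite) = g_rel(pattern) + |winding| * g(companion),
where g_rel(pattern) is the genus of the pattern relative to the solid torus.
= 6 + 8 * 14
= 6 + 112 = 118

118


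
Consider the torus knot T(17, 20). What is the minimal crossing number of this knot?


For a torus knot T(p, q) with gcd(p,q)=1,
the crossing number is min(p*(q-1), q*(p-1)).
p*(q-1) = 17*19 = 323
q*(p-1) = 20*16 = 320
min(323, 320) = 320

320


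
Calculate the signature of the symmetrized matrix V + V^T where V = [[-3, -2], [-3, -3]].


Step 1: V + V^T = [[-6, -5], [-5, -6]]
Step 2: trace = -12, det = 11
Step 3: Discriminant = (-12)^2 - 4*11 = 100
Step 4: Eigenvalues: -1, -11
Step 5: Signature = (# positive eigenvalues) - (# negative eigenvalues) = -2

-2


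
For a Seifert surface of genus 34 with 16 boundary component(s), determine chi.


chi = 2 - 2g - b
= 2 - 2*34 - 16
= 2 - 68 - 16 = -82

-82


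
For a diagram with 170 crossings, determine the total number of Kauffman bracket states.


Each crossing contributes 2 choices (A-smoothing or B-smoothing).
Total states = 2^170 = 1496577676626844588240573268701473812127674924007424

1496577676626844588240573268701473812127674924007424


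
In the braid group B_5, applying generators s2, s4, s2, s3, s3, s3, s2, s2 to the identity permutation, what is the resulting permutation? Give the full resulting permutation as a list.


Starting with identity [1, 2, 3, 4, 5].
Apply generators in sequence:
  After s2: [1, 3, 2, 4, 5]
  After s4: [1, 3, 2, 5, 4]
  After s2: [1, 2, 3, 5, 4]
  After s3: [1, 2, 5, 3, 4]
  After s3: [1, 2, 3, 5, 4]
  After s3: [1, 2, 5, 3, 4]
  After s2: [1, 5, 2, 3, 4]
  After s2: [1, 2, 5, 3, 4]
Final permutation: [1, 2, 5, 3, 4]

[1, 2, 5, 3, 4]


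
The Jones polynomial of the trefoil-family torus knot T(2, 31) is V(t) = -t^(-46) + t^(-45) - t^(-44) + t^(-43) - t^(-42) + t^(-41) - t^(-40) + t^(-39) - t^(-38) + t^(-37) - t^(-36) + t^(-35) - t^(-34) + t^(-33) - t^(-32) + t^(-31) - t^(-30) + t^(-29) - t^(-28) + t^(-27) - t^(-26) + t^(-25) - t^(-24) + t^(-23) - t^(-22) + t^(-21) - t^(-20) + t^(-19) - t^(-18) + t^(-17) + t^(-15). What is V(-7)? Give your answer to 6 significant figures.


Substituting t = -7 into V(t) = -t^(-46) + t^(-45) - t^(-44) + t^(-43) - t^(-42) + t^(-41) - t^(-40) + t^(-39) - t^(-38) + t^(-37) - t^(-36) + t^(-35) - t^(-34) + t^(-33) - t^(-32) + t^(-31) - t^(-30) + t^(-29) - t^(-28) + t^(-27) - t^(-26) + t^(-25) - t^(-24) + t^(-23) - t^(-22) + t^(-21) - t^(-20) + t^(-19) - t^(-18) + t^(-17) + t^(-15):
  (-)t^(-46) = -1.33503e-39
  (+)t^(-45) = -9.34519e-39
  (-)t^(-44) = -6.54163e-38
  (+)t^(-43) = -4.57914e-37
  (-)t^(-42) = -3.2054e-36
  (+)t^(-41) = -2.24378e-35
  (-)t^(-40) = -1.57065e-34
  (+)t^(-39) = -1.09945e-33
  (-)t^(-38) = -7.69617e-33
  (+)t^(-37) = -5.38732e-32
  (-)t^(-36) = -3.77112e-31
  (+)t^(-35) = -2.63979e-30
  (-)t^(-34) = -1.84785e-29
  (+)t^(-33) = -1.29349e-28
  (-)t^(-32) = -9.05446e-28
  (+)t^(-31) = -6.33812e-27
  (-)t^(-30) = -4.43669e-26
  (+)t^(-29) = -3.10568e-25
  (-)t^(-28) = -2.17398e-24
  (+)t^(-27) = -1.52178e-23
  (-)t^(-26) = -1.06525e-22
  (+)t^(-25) = -7.45674e-22
  (-)t^(-24) = -5.21972e-21
  (+)t^(-23) = -3.6538e-20
  (-)t^(-22) = -2.55766e-19
  (+)t^(-21) = -1.79036e-18
  (-)t^(-20) = -1.25325e-17
  (+)t^(-19) = -8.77278e-17
  (-)t^(-18) = -6.14095e-16
  (+)t^(-17) = -4.29866e-15
  (+)t^(-15) = -2.10634e-13
Sum = (-1.33503e-39) + (-9.34519e-39) + (-6.54163e-38) + (-4.57914e-37) + (-3.2054e-36) + (-2.24378e-35) + (-1.57065e-34) + (-1.09945e-33) + (-7.69617e-33) + (-5.38732e-32) + (-3.77112e-31) + (-2.63979e-30) + (-1.84785e-29) + (-1.29349e-28) + (-9.05446e-28) + (-6.33812e-27) + (-4.43669e-26) + (-3.10568e-25) + (-2.17398e-24) + (-1.52178e-23) + (-1.06525e-22) + (-7.45674e-22) + (-5.21972e-21) + (-3.6538e-20) + (-2.55766e-19) + (-1.79036e-18) + (-1.25325e-17) + (-8.77278e-17) + (-6.14095e-16) + (-4.29866e-15) + (-2.10634e-13)
= -2.156495543e-13
Rounded to 6 significant figures: -2.1565e-13

-2.1565e-13


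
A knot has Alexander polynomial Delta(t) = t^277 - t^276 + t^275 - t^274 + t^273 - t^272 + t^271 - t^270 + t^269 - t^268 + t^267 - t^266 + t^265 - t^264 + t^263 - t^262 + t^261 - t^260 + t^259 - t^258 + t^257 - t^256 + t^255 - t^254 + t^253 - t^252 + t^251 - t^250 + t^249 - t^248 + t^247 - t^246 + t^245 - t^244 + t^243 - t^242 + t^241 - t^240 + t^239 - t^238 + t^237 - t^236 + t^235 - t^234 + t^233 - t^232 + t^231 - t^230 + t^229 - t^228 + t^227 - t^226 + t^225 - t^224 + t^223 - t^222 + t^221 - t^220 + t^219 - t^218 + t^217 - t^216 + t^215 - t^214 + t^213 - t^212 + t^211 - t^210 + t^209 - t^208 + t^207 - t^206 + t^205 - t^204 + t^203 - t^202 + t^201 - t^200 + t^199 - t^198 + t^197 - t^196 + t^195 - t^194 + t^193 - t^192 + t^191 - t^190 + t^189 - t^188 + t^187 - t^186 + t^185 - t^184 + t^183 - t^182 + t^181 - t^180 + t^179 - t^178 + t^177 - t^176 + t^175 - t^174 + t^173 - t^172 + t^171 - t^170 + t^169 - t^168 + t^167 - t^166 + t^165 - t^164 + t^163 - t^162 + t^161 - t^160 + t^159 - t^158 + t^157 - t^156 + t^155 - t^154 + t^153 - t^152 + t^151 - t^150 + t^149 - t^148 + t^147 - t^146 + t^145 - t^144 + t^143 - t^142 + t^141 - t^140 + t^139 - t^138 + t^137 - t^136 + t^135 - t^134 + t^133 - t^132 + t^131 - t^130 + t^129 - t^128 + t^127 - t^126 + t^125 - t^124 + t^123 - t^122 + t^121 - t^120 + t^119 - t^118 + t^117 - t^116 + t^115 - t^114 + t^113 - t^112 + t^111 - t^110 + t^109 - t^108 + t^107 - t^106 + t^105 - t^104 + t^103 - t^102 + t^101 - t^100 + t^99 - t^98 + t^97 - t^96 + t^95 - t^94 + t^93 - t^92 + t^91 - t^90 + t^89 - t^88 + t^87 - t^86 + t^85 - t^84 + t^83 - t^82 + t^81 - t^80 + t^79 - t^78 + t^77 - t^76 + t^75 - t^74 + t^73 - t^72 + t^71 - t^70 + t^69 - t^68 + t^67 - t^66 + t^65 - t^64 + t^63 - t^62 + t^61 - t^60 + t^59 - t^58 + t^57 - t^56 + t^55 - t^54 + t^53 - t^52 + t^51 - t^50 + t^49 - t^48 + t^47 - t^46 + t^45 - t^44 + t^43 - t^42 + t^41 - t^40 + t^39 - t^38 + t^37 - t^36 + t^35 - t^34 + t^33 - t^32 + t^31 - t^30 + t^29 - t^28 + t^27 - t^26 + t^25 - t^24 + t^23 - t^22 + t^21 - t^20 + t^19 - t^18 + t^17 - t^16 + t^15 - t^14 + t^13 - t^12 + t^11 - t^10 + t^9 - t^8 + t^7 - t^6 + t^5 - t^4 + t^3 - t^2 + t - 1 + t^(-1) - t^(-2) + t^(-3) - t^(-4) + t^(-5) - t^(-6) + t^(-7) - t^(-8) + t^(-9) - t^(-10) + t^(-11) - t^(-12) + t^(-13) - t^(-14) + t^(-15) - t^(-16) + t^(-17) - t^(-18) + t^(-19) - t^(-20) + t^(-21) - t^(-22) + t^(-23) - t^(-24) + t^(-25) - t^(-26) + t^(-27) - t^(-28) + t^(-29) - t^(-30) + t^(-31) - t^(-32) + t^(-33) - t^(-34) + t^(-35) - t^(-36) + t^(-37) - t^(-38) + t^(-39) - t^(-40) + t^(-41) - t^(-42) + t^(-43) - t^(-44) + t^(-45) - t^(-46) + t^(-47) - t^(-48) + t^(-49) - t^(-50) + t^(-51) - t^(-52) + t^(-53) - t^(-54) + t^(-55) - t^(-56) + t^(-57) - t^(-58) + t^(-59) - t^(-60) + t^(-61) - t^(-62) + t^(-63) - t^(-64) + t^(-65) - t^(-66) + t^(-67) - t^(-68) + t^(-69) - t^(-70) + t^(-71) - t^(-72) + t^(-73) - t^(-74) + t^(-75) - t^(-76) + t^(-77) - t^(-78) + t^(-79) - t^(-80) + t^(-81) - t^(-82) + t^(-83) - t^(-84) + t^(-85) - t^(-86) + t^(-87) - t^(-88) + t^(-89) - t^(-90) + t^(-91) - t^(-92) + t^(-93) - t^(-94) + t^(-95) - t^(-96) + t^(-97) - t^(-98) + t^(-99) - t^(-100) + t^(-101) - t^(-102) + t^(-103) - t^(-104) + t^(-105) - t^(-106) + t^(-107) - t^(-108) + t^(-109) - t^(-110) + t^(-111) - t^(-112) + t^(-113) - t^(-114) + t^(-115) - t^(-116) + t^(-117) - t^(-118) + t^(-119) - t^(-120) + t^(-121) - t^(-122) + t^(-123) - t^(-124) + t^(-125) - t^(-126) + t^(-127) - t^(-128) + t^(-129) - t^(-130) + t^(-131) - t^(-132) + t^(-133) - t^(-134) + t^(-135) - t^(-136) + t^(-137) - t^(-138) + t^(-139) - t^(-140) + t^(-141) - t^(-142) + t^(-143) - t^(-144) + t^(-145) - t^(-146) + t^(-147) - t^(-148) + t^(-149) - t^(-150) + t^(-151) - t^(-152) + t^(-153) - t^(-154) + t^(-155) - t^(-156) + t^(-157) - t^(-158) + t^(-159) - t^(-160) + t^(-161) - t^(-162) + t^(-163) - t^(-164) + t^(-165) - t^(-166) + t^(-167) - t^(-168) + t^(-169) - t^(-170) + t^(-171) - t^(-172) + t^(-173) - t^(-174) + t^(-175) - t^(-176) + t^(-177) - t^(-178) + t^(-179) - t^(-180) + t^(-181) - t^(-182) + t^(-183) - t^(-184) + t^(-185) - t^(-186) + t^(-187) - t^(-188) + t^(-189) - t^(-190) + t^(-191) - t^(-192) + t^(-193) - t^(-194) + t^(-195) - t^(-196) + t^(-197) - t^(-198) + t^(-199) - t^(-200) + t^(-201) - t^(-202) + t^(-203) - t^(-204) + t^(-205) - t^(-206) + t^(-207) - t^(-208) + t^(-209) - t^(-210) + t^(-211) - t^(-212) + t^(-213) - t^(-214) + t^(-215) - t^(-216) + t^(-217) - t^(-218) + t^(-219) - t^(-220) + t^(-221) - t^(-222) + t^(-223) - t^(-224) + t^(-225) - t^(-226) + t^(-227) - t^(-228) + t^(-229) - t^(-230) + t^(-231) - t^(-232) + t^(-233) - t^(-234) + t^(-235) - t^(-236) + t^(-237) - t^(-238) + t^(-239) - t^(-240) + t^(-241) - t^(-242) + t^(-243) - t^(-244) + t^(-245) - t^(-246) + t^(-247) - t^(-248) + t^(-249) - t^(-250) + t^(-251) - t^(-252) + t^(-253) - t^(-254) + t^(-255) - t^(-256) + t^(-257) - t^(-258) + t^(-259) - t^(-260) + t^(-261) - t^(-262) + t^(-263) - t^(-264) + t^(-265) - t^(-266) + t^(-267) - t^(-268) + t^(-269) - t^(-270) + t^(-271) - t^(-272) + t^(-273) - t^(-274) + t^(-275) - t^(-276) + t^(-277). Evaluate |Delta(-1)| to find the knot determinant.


Step 1: The polynomial has 555 terms with alternating signs, exponents from 277 down to -277.
Step 2: Substitute t = -1. The i-th term has coefficient (-1)^i and exponent (m-i),
  so its value is (-1)^i * (-1)^(m-i) = (-1)^m = -1 for every i.
Step 3: All 555 terms equal -1, so Delta(-1) = 555 * (-1) = -555
Step 4: |Delta(-1)| = 555

555


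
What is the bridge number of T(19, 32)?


The bridge number of T(p,q) is min(p,q).
min(19, 32) = 19

19


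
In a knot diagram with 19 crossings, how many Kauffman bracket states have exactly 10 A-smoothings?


We choose which 10 of 19 crossings get A-smoothings.
C(19, 10) = 19! / (10! * 9!)
= 92378

92378


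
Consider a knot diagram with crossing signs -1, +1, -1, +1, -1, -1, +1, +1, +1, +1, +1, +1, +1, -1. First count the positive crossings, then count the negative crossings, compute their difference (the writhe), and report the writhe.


Step 1: Count positive crossings (+1).
Positive crossings: 9
Step 2: Count negative crossings (-1).
Negative crossings: 5
Step 3: Writhe = (positive) - (negative)
w = 9 - 5 = 4
Step 4: |w| = 4, and w is positive

4


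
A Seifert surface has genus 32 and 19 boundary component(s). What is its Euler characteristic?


chi = 2 - 2g - b
= 2 - 2*32 - 19
= 2 - 64 - 19 = -81

-81


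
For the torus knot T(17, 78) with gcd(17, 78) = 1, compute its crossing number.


For a torus knot T(p, q) with gcd(p,q)=1,
the crossing number is min(p*(q-1), q*(p-1)).
p*(q-1) = 17*77 = 1309
q*(p-1) = 78*16 = 1248
min(1309, 1248) = 1248

1248


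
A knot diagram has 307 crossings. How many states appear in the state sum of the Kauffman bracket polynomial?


Each crossing contributes 2 choices (A-smoothing or B-smoothing).
Total states = 2^307 = 260740604970814219042361048116400404614587954389239840081425977517360806369707098391474864128

260740604970814219042361048116400404614587954389239840081425977517360806369707098391474864128


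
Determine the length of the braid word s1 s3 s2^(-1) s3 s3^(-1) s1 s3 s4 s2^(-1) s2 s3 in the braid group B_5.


The word length counts the number of generators (including inverses).
Listing each generator: s1, s3, s2^(-1), s3, s3^(-1), s1, s3, s4, s2^(-1), s2, s3
There are 11 generators in this braid word.

11


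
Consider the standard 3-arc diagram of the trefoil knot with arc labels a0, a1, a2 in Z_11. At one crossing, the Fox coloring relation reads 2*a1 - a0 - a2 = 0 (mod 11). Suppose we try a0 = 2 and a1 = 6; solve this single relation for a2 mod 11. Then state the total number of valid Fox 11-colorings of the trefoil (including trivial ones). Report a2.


Step 1: Apply the given crossing relation 2*a1 - a0 - a2 = 0 (mod 11).
  a2 = 2*a1 - a0 mod 11
  a2 = 2*6 - 2 mod 11
  a2 = 12 - 2 mod 11
  a2 = 10 mod 11 = 10
Step 2: The trefoil has determinant 3.
  Number of Fox p-colorings (p prime) is p^2 if p = 3, else p.
  Since 11 does not divide 3, only trivial (constant) colorings exist.
  (So the trial a0 = 2, a1 = 6 with a0 != a1 does NOT extend to a valid coloring of the whole trefoil: the other two crossing relations require 3*(a1 - a0) = 0 (mod 11), which fails.)
  Total colorings = 11
Step 3: a2 = 10, total Fox 11-colorings = 11

10


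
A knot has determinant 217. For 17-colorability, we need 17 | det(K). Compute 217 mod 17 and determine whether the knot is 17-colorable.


Step 1: A knot is p-colorable if and only if p divides its determinant.
Step 2: Compute 217 mod 17.
217 = 12 * 17 + 13
Step 3: 217 mod 17 = 13
Step 4: The knot is 17-colorable: no

13


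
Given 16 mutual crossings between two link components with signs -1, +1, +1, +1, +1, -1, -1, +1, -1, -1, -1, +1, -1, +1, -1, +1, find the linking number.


Step 1: Count positive crossings: 8
Step 2: Count negative crossings: 8
Step 3: Sum of signs = 8 - 8 = 0
Step 4: Linking number = sum/2 = 0/2 = 0

0


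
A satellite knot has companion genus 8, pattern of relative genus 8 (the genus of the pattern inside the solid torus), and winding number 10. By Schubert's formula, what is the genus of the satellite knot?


Schubert: g(satellite) = g_rel(pattern) + |winding| * g(companion),
where g_rel(pattern) is the genus of the pattern relative to the solid torus.
= 8 + 10 * 8
= 8 + 80 = 88

88


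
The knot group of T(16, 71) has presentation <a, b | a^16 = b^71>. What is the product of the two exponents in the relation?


The relation is a^16 = b^71.
Product of exponents = 16 * 71
= 1136

1136


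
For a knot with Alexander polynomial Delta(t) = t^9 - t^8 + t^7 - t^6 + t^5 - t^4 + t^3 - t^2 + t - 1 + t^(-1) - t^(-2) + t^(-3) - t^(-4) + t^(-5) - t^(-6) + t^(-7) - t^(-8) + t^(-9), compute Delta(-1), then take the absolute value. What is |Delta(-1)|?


Step 1: The polynomial has 19 terms with alternating signs, exponents from 9 down to -9.
Step 2: Substitute t = -1. The i-th term has coefficient (-1)^i and exponent (m-i),
  so its value is (-1)^i * (-1)^(m-i) = (-1)^m = -1 for every i.
Step 3: All 19 terms equal -1, so Delta(-1) = 19 * (-1) = -19
Step 4: |Delta(-1)| = 19

19


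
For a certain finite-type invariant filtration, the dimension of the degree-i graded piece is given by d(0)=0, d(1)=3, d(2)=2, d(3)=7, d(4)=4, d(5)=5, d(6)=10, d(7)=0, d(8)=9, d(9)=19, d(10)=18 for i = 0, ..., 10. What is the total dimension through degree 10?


Total dimension = d(0) + d(1) + ... + d(10)
= 0 + 3 + 2 + 7 + 4 + 5 + 10 + 0 + 9 + 19 + 18
= 77

77


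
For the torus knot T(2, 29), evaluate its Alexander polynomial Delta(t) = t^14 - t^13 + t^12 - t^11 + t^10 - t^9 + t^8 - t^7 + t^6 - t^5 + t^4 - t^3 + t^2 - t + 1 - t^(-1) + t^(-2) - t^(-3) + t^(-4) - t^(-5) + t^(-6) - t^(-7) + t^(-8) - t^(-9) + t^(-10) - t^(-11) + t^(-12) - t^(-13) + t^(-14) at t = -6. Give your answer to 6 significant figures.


Substituting t = -6 into Delta(t) = t^14 - t^13 + t^12 - t^11 + t^10 - t^9 + t^8 - t^7 + t^6 - t^5 + t^4 - t^3 + t^2 - t + 1 - t^(-1) + t^(-2) - t^(-3) + t^(-4) - t^(-5) + t^(-6) - t^(-7) + t^(-8) - t^(-9) + t^(-10) - t^(-11) + t^(-12) - t^(-13) + t^(-14):
Term values: (78364164096) + (13060694016) + (2176782336) + (362797056) + (60466176) + (10077696) + (1679616) + (279936) + (46656) + (7776) + (1296) + (216) + (36) + (6) + (1) + (0.166667) + (0.0277778) + (0.00462963) + (0.000771605) + (0.000128601) + (2.14335e-05) + (3.57225e-06) + (5.95374e-07) + (9.9229e-08) + (1.65382e-08) + (2.75636e-09) + (4.59394e-10) + (7.65656e-11) + (1.27609e-11)
Sum = 9.403699692e+10
Rounded to 6 significant figures: 9.4037e+10

9.4037e+10


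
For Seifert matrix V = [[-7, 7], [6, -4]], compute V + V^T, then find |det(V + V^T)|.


Step 1: Form V + V^T where V = [[-7, 7], [6, -4]]
  V^T = [[-7, 6], [7, -4]]
  V + V^T = [[-14, 13], [13, -8]]
Step 2: det(V + V^T) = (-14)*(-8) - 13*13
  = 112 - 169 = -57
Step 3: Knot determinant = |det(V + V^T)| = |-57| = 57

57


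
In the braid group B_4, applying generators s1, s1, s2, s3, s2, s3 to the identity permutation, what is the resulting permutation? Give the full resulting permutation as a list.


Starting with identity [1, 2, 3, 4].
Apply generators in sequence:
  After s1: [2, 1, 3, 4]
  After s1: [1, 2, 3, 4]
  After s2: [1, 3, 2, 4]
  After s3: [1, 3, 4, 2]
  After s2: [1, 4, 3, 2]
  After s3: [1, 4, 2, 3]
Final permutation: [1, 4, 2, 3]

[1, 4, 2, 3]


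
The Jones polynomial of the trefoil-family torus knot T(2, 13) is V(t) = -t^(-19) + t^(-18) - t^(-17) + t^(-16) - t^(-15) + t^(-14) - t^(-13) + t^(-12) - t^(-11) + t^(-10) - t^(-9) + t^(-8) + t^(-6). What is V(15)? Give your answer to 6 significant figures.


Substituting t = 15 into V(t) = -t^(-19) + t^(-18) - t^(-17) + t^(-16) - t^(-15) + t^(-14) - t^(-13) + t^(-12) - t^(-11) + t^(-10) - t^(-9) + t^(-8) + t^(-6):
  (-)t^(-19) = -4.51093e-23
  (+)t^(-18) = 6.76639e-22
  (-)t^(-17) = -1.01496e-20
  (+)t^(-16) = 1.52244e-19
  (-)t^(-15) = -2.28366e-18
  (+)t^(-14) = 3.42549e-17
  (-)t^(-13) = -5.13823e-16
  (+)t^(-12) = 7.70735e-15
  (-)t^(-11) = -1.1561e-13
  (+)t^(-10) = 1.73415e-12
  (-)t^(-9) = -2.60123e-11
  (+)t^(-8) = 3.90184e-10
  (+)t^(-6) = 8.77915e-08
Sum = (-4.51093e-23) + (6.76639e-22) + (-1.01496e-20) + (1.52244e-19) + (-2.28366e-18) + (3.42549e-17) + (-5.13823e-16) + (7.70735e-15) + (-1.1561e-13) + (1.73415e-12) + (-2.60123e-11) + (3.90184e-10) + (8.77915e-08)
= 8.81572931e-08
Rounded to 6 significant figures: 8.81573e-08

8.81573e-08


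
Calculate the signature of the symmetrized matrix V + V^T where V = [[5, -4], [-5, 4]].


Step 1: V + V^T = [[10, -9], [-9, 8]]
Step 2: trace = 18, det = -1
Step 3: Discriminant = 18^2 - 4*(-1) = 328
Step 4: Eigenvalues: 18.0554, -0.0553851
Step 5: Signature = (# positive eigenvalues) - (# negative eigenvalues) = 0

0


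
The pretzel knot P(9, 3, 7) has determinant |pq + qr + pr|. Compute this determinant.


Step 1: Compute pq + qr + pr.
pq = 9*3 = 27
qr = 3*7 = 21
pr = 9*7 = 63
pq + qr + pr = 27 + 21 + 63 = 111
Step 2: Take absolute value.
det(P(9,3,7)) = |111| = 111

111


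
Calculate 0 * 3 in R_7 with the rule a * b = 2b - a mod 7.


0 * 3 = 2*3 - 0 mod 7
= 6 - 0 mod 7
= 6 mod 7 = 6

6


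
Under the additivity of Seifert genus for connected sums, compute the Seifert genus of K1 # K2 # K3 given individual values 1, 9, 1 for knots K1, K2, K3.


The Seifert genus is additive under connected sum.
Seifert genus(K1 # K2 # K3) = (1) + (9) + (1)
= 11

11


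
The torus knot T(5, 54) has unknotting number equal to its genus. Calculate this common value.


For a torus knot T(p,q), both the unknotting number and genus equal (p-1)(q-1)/2.
= (5-1)(54-1)/2
= 4*53/2
= 212/2 = 106

106


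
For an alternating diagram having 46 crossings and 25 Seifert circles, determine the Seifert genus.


For alternating knots, g = (c - s + 1)/2.
= (46 - 25 + 1)/2
= 22/2 = 11

11


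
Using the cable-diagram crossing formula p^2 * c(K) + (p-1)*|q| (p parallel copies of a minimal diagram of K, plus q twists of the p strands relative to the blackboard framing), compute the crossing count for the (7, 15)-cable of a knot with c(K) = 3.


Step 1: Each of the c(K) crossings of the companion diagram becomes p*p = p^2 crossings among the p parallel strands, and each of the |q| twists s_1 s_2 ... s_(p-1) adds (p-1) crossings.
  Crossings = p^2 * c(K) + (p-1)*|q|
Step 2: = 7^2 * 3 + (7-1)*15
Step 3: = 49*3 + 6*15
Step 4: = 147 + 90 = 237

237


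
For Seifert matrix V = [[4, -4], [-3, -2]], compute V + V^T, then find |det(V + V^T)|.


Step 1: Form V + V^T where V = [[4, -4], [-3, -2]]
  V^T = [[4, -3], [-4, -2]]
  V + V^T = [[8, -7], [-7, -4]]
Step 2: det(V + V^T) = 8*(-4) - (-7)*(-7)
  = -32 - 49 = -81
Step 3: Knot determinant = |det(V + V^T)| = |-81| = 81

81


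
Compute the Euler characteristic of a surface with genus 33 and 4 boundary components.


chi = 2 - 2g - b
= 2 - 2*33 - 4
= 2 - 66 - 4 = -68

-68


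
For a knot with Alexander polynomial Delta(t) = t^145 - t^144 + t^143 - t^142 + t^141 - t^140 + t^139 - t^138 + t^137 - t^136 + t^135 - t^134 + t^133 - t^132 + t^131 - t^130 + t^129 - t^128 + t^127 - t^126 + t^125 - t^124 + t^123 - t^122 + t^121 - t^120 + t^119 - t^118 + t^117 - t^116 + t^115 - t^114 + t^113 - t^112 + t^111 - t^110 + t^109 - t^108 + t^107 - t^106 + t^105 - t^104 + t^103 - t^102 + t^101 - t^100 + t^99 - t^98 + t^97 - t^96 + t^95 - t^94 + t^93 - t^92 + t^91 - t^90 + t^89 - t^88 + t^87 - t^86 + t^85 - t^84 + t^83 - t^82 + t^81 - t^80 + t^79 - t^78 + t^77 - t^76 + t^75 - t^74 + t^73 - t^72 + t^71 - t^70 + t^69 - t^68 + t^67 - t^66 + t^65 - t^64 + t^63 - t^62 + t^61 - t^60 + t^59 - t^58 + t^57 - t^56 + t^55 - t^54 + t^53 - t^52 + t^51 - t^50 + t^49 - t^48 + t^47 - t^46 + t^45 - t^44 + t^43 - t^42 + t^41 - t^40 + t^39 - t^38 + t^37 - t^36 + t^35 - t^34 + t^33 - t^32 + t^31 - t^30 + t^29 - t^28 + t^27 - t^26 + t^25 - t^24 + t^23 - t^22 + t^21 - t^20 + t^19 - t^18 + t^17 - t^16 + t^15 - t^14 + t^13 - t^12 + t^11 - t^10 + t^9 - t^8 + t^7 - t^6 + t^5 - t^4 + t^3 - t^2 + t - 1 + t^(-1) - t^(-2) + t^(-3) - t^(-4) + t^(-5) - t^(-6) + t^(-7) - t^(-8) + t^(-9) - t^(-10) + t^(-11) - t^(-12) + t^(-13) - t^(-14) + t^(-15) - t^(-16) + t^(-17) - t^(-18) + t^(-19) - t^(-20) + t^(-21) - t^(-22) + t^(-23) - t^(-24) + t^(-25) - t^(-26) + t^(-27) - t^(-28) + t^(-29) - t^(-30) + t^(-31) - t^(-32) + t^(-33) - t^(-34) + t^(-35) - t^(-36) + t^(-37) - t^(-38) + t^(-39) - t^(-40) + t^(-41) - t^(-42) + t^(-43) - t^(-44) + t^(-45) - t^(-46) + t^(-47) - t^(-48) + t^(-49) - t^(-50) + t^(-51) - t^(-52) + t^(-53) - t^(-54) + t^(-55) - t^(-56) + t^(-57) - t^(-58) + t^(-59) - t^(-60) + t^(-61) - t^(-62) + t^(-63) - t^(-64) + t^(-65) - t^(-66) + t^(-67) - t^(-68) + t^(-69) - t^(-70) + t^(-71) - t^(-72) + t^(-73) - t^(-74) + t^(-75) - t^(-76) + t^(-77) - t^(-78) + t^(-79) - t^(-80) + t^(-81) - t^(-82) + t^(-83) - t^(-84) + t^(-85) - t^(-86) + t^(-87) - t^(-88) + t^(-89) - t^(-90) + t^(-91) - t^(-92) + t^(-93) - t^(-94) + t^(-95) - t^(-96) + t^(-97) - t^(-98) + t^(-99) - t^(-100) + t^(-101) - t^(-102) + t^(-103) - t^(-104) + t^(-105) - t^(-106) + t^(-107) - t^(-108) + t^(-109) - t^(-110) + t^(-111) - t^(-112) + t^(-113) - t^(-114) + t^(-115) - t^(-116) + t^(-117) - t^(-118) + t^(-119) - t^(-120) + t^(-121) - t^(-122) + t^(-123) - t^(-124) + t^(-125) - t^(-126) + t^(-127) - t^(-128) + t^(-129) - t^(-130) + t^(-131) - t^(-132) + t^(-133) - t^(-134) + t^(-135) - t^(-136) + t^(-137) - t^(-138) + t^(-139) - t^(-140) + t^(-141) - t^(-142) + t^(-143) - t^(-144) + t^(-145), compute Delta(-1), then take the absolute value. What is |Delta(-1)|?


Step 1: The polynomial has 291 terms with alternating signs, exponents from 145 down to -145.
Step 2: Substitute t = -1. The i-th term has coefficient (-1)^i and exponent (m-i),
  so its value is (-1)^i * (-1)^(m-i) = (-1)^m = -1 for every i.
Step 3: All 291 terms equal -1, so Delta(-1) = 291 * (-1) = -291
Step 4: |Delta(-1)| = 291

291


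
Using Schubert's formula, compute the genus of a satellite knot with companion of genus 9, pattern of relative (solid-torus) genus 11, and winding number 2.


Schubert: g(satellite) = g_rel(pattern) + |winding| * g(companion),
where g_rel(pattern) is the genus of the pattern relative to the solid torus.
= 11 + 2 * 9
= 11 + 18 = 29

29


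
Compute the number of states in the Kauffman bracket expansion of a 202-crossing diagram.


Each crossing contributes 2 choices (A-smoothing or B-smoothing).
Total states = 2^202 = 6427752177035961102167848369364650410088811975131171341205504

6427752177035961102167848369364650410088811975131171341205504


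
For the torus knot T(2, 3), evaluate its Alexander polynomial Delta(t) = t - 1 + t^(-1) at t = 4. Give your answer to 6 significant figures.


Substituting t = 4 into Delta(t) = t - 1 + t^(-1):
Term values: (4) + (-1) + (0.25)
Sum = 3.25
Rounded to 6 significant figures: 3.25

3.25


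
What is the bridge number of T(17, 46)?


The bridge number of T(p,q) is min(p,q).
min(17, 46) = 17

17


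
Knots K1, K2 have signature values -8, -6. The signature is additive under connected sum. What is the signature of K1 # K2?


The signature is additive under connected sum.
signature(K1 # K2) = (-8) + (-6)
= -14

-14


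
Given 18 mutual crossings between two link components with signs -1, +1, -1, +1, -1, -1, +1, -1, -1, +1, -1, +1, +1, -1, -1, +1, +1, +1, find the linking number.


Step 1: Count positive crossings: 9
Step 2: Count negative crossings: 9
Step 3: Sum of signs = 9 - 9 = 0
Step 4: Linking number = sum/2 = 0/2 = 0

0


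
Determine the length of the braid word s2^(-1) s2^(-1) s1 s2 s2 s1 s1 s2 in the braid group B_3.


The word length counts the number of generators (including inverses).
Listing each generator: s2^(-1), s2^(-1), s1, s2, s2, s1, s1, s2
There are 8 generators in this braid word.

8


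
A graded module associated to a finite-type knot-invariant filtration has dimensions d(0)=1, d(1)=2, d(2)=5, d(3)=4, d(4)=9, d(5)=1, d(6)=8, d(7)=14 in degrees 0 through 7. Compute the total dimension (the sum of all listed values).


Total dimension = d(0) + d(1) + ... + d(7)
= 1 + 2 + 5 + 4 + 9 + 1 + 8 + 14
= 44

44


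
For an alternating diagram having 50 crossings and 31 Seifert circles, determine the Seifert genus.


For alternating knots, g = (c - s + 1)/2.
= (50 - 31 + 1)/2
= 20/2 = 10

10


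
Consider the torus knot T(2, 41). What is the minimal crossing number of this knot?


For a torus knot T(p, q) with gcd(p,q)=1,
the crossing number is min(p*(q-1), q*(p-1)).
p*(q-1) = 2*40 = 80
q*(p-1) = 41*1 = 41
min(80, 41) = 41

41


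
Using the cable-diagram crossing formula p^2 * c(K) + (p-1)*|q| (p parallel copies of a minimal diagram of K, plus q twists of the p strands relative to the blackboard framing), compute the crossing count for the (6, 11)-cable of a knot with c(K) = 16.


Step 1: Each of the c(K) crossings of the companion diagram becomes p*p = p^2 crossings among the p parallel strands, and each of the |q| twists s_1 s_2 ... s_(p-1) adds (p-1) crossings.
  Crossings = p^2 * c(K) + (p-1)*|q|
Step 2: = 6^2 * 16 + (6-1)*11
Step 3: = 36*16 + 5*11
Step 4: = 576 + 55 = 631

631


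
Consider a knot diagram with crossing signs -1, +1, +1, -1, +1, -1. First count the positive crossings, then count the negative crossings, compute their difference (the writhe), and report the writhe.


Step 1: Count positive crossings (+1).
Positive crossings: 3
Step 2: Count negative crossings (-1).
Negative crossings: 3
Step 3: Writhe = (positive) - (negative)
w = 3 - 3 = 0
Step 4: |w| = 0, and w is zero

0


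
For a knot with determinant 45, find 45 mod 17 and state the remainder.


Step 1: A knot is p-colorable if and only if p divides its determinant.
Step 2: Compute 45 mod 17.
45 = 2 * 17 + 11
Step 3: 45 mod 17 = 11
Step 4: The knot is 17-colorable: no

11


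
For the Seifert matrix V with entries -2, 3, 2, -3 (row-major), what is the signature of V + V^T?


Step 1: V + V^T = [[-4, 5], [5, -6]]
Step 2: trace = -10, det = -1
Step 3: Discriminant = (-10)^2 - 4*(-1) = 104
Step 4: Eigenvalues: 0.0990195, -10.099
Step 5: Signature = (# positive eigenvalues) - (# negative eigenvalues) = 0

0


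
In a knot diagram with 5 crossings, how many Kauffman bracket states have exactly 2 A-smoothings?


We choose which 2 of 5 crossings get A-smoothings.
C(5, 2) = 5! / (2! * 3!)
= 10

10


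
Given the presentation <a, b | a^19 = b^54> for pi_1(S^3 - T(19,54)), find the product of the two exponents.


The relation is a^19 = b^54.
Product of exponents = 19 * 54
= 1026

1026


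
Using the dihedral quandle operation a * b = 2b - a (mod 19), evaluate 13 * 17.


13 * 17 = 2*17 - 13 mod 19
= 34 - 13 mod 19
= 21 mod 19 = 2

2


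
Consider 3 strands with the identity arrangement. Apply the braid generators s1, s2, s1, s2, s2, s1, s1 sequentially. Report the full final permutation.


Starting with identity [1, 2, 3].
Apply generators in sequence:
  After s1: [2, 1, 3]
  After s2: [2, 3, 1]
  After s1: [3, 2, 1]
  After s2: [3, 1, 2]
  After s2: [3, 2, 1]
  After s1: [2, 3, 1]
  After s1: [3, 2, 1]
Final permutation: [3, 2, 1]

[3, 2, 1]


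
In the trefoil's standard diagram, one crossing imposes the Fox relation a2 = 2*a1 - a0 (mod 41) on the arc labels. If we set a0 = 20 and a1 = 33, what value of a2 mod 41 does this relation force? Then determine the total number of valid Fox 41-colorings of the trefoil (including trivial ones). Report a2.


Step 1: Apply the given crossing relation 2*a1 - a0 - a2 = 0 (mod 41).
  a2 = 2*a1 - a0 mod 41
  a2 = 2*33 - 20 mod 41
  a2 = 66 - 20 mod 41
  a2 = 46 mod 41 = 5
Step 2: The trefoil has determinant 3.
  Number of Fox p-colorings (p prime) is p^2 if p = 3, else p.
  Since 41 does not divide 3, only trivial (constant) colorings exist.
  (So the trial a0 = 20, a1 = 33 with a0 != a1 does NOT extend to a valid coloring of the whole trefoil: the other two crossing relations require 3*(a1 - a0) = 0 (mod 41), which fails.)
  Total colorings = 41
Step 3: a2 = 5, total Fox 41-colorings = 41

5


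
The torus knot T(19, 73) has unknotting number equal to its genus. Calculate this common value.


For a torus knot T(p,q), both the unknotting number and genus equal (p-1)(q-1)/2.
= (19-1)(73-1)/2
= 18*72/2
= 1296/2 = 648

648


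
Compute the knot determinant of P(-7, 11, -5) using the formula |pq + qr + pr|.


Step 1: Compute pq + qr + pr.
pq = (-7)*11 = -77
qr = 11*(-5) = -55
pr = (-7)*(-5) = 35
pq + qr + pr = -77 + (-55) + 35 = -97
Step 2: Take absolute value.
det(P(-7,11,-5)) = |-97| = 97

97


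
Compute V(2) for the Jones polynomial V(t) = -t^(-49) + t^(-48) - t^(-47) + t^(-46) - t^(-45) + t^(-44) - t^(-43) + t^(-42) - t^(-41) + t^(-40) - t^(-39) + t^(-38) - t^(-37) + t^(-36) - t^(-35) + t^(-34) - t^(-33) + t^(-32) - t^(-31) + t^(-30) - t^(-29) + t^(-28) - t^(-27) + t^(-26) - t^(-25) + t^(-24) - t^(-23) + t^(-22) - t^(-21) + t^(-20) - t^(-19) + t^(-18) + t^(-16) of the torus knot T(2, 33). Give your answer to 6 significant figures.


Substituting t = 2 into V(t) = -t^(-49) + t^(-48) - t^(-47) + t^(-46) - t^(-45) + t^(-44) - t^(-43) + t^(-42) - t^(-41) + t^(-40) - t^(-39) + t^(-38) - t^(-37) + t^(-36) - t^(-35) + t^(-34) - t^(-33) + t^(-32) - t^(-31) + t^(-30) - t^(-29) + t^(-28) - t^(-27) + t^(-26) - t^(-25) + t^(-24) - t^(-23) + t^(-22) - t^(-21) + t^(-20) - t^(-19) + t^(-18) + t^(-16):
  (-)t^(-49) = -1.77636e-15
  (+)t^(-48) = 3.55271e-15
  (-)t^(-47) = -7.10543e-15
  (+)t^(-46) = 1.42109e-14
  (-)t^(-45) = -2.84217e-14
  (+)t^(-44) = 5.68434e-14
  (-)t^(-43) = -1.13687e-13
  (+)t^(-42) = 2.27374e-13
  (-)t^(-41) = -4.54747e-13
  (+)t^(-40) = 9.09495e-13
  (-)t^(-39) = -1.81899e-12
  (+)t^(-38) = 3.63798e-12
  (-)t^(-37) = -7.27596e-12
  (+)t^(-36) = 1.45519e-11
  (-)t^(-35) = -2.91038e-11
  (+)t^(-34) = 5.82077e-11
  (-)t^(-33) = -1.16415e-10
  (+)t^(-32) = 2.32831e-10
  (-)t^(-31) = -4.65661e-10
  (+)t^(-30) = 9.31323e-10
  (-)t^(-29) = -1.86265e-09
  (+)t^(-28) = 3.72529e-09
  (-)t^(-27) = -7.45058e-09
  (+)t^(-26) = 1.49012e-08
  (-)t^(-25) = -2.98023e-08
  (+)t^(-24) = 5.96046e-08
  (-)t^(-23) = -1.19209e-07
  (+)t^(-22) = 2.38419e-07
  (-)t^(-21) = -4.76837e-07
  (+)t^(-20) = 9.53674e-07
  (-)t^(-19) = -1.90735e-06
  (+)t^(-18) = 3.8147e-06
  (+)t^(-16) = 1.52588e-05
Sum = (-1.77636e-15) + (3.55271e-15) + (-7.10543e-15) + (1.42109e-14) + (-2.84217e-14) + (5.68434e-14) + (-1.13687e-13) + (2.27374e-13) + (-4.54747e-13) + (9.09495e-13) + (-1.81899e-12) + (3.63798e-12) + (-7.27596e-12) + (1.45519e-11) + (-2.91038e-11) + (5.82077e-11) + (-1.16415e-10) + (2.32831e-10) + (-4.65661e-10) + (9.31323e-10) + (-1.86265e-09) + (3.72529e-09) + (-7.45058e-09) + (1.49012e-08) + (-2.98023e-08) + (5.96046e-08) + (-1.19209e-07) + (2.38419e-07) + (-4.76837e-07) + (9.53674e-07) + (-1.90735e-06) + (3.8147e-06) + (1.52588e-05)
= 1.780192057e-05
Rounded to 6 significant figures: 1.78019e-05

1.78019e-05


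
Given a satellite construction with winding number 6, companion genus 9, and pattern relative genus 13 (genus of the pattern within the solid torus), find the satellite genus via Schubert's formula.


Schubert: g(satellite) = g_rel(pattern) + |winding| * g(companion),
where g_rel(pattern) is the genus of the pattern relative to the solid torus.
= 13 + 6 * 9
= 13 + 54 = 67

67


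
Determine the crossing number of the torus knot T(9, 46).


For a torus knot T(p, q) with gcd(p,q)=1,
the crossing number is min(p*(q-1), q*(p-1)).
p*(q-1) = 9*45 = 405
q*(p-1) = 46*8 = 368
min(405, 368) = 368

368


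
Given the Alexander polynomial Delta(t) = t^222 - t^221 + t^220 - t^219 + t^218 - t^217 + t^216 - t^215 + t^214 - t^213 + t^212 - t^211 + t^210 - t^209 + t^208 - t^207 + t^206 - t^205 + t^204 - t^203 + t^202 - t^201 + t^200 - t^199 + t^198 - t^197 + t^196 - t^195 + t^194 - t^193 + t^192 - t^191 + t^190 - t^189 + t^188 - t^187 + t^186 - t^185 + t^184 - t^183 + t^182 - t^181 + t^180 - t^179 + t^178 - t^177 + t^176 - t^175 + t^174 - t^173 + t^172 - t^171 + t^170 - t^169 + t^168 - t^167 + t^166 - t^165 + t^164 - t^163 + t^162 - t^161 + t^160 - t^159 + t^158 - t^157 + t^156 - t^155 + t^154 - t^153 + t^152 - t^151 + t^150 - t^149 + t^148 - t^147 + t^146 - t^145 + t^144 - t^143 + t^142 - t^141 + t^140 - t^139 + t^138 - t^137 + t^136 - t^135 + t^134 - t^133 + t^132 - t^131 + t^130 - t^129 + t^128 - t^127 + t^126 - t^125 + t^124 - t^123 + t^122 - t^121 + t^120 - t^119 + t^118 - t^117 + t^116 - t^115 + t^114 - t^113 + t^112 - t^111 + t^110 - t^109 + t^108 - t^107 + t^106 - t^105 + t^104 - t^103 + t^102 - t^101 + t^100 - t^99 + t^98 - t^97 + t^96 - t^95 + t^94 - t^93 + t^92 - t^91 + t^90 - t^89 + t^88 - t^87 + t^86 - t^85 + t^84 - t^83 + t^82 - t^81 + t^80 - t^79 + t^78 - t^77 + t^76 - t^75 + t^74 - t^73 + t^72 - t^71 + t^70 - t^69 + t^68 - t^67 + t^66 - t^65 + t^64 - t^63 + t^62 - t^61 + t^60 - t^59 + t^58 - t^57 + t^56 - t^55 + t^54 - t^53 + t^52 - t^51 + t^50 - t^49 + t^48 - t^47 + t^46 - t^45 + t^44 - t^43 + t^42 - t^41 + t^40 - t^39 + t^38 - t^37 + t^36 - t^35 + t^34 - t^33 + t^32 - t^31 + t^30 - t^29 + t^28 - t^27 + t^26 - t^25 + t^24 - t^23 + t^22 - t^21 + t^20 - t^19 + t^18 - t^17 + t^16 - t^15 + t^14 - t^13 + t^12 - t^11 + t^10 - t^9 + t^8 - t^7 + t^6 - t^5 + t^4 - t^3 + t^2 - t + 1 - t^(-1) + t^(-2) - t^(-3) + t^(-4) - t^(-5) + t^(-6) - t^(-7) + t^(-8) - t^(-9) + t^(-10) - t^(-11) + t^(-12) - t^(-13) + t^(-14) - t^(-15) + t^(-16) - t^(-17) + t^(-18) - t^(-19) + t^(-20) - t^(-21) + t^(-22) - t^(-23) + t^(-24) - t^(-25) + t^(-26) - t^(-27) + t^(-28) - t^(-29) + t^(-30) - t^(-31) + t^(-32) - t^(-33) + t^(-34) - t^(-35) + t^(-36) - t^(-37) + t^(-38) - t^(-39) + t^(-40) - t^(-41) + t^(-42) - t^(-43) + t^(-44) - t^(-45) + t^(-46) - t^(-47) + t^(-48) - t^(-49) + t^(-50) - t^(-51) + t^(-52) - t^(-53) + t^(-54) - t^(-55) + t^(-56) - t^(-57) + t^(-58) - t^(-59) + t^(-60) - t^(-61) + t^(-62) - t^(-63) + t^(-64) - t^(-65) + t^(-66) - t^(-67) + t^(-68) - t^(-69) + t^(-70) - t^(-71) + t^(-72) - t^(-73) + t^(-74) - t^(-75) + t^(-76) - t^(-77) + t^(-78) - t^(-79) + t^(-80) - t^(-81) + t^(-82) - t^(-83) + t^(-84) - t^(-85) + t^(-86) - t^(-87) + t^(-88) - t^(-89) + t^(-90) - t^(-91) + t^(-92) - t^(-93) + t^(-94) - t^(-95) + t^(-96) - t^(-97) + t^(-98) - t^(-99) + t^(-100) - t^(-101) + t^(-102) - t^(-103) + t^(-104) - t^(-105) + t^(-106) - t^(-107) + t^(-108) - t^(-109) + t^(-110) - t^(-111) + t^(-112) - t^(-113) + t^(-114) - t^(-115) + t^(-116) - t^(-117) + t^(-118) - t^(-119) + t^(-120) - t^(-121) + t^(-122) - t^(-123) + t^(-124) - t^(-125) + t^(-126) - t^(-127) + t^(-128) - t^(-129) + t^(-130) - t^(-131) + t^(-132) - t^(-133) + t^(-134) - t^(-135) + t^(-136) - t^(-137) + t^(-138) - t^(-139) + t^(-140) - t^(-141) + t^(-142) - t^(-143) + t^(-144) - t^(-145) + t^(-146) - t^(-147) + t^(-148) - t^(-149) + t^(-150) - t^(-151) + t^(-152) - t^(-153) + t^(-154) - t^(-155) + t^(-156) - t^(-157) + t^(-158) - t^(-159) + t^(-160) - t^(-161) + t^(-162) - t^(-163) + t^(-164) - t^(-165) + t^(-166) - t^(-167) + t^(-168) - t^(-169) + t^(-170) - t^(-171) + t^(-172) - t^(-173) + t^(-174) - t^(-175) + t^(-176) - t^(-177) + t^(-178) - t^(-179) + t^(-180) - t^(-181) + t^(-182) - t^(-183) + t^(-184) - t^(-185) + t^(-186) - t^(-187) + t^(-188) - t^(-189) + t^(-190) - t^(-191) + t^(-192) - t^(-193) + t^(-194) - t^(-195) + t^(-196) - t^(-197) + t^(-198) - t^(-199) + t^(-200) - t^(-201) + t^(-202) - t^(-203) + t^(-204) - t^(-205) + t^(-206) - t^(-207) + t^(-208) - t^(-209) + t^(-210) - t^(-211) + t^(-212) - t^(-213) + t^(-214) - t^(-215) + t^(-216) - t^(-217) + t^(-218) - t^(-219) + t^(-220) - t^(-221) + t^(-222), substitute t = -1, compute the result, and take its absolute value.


Step 1: The polynomial has 445 terms with alternating signs, exponents from 222 down to -222.
Step 2: Substitute t = -1. The i-th term has coefficient (-1)^i and exponent (m-i),
  so its value is (-1)^i * (-1)^(m-i) = (-1)^m = 1 for every i.
Step 3: All 445 terms equal 1, so Delta(-1) = 445 * (1) = 445
Step 4: |Delta(-1)| = 445

445


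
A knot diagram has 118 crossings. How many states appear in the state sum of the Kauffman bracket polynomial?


Each crossing contributes 2 choices (A-smoothing or B-smoothing).
Total states = 2^118 = 332306998946228968225951765070086144

332306998946228968225951765070086144


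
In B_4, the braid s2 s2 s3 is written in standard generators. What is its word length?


The word length counts the number of generators (including inverses).
Listing each generator: s2, s2, s3
There are 3 generators in this braid word.

3


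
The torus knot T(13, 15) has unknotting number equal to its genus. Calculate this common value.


For a torus knot T(p,q), both the unknotting number and genus equal (p-1)(q-1)/2.
= (13-1)(15-1)/2
= 12*14/2
= 168/2 = 84

84


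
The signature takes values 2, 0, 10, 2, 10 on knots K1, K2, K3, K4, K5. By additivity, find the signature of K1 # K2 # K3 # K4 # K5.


The signature is additive under connected sum.
signature(K1 # K2 # K3 # K4 # K5) = (2) + (0) + (10) + (2) + (10)
= 24

24


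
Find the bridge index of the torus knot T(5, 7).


The bridge number of T(p,q) is min(p,q).
min(5, 7) = 5

5


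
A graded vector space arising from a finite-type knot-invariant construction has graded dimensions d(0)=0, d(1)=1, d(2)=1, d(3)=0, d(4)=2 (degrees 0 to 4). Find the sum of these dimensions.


Total dimension = d(0) + d(1) + ... + d(4)
= 0 + 1 + 1 + 0 + 2
= 4

4


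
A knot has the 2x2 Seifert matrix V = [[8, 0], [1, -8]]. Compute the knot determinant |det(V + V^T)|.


Step 1: Form V + V^T where V = [[8, 0], [1, -8]]
  V^T = [[8, 1], [0, -8]]
  V + V^T = [[16, 1], [1, -16]]
Step 2: det(V + V^T) = 16*(-16) - 1*1
  = -256 - 1 = -257
Step 3: Knot determinant = |det(V + V^T)| = |-257| = 257

257
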